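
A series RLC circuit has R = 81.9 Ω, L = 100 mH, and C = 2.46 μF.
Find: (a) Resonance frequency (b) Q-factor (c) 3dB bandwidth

Step 1 — Resonance: ω₀ = 1/√(LC) = 1/√(0.1·2.46e-06) = 2016 rad/s.
Step 2 — f₀ = ω₀/(2π) = 320.9 Hz.
Step 3 — Series Q: Q = ω₀L/R = 2016·0.1/81.9 = 2.462.
Step 4 — Bandwidth: Δω = ω₀/Q = 819 rad/s; BW = Δω/(2π) = 130.3 Hz.

(a) f₀ = 320.9 Hz  (b) Q = 2.462  (c) BW = 130.3 Hz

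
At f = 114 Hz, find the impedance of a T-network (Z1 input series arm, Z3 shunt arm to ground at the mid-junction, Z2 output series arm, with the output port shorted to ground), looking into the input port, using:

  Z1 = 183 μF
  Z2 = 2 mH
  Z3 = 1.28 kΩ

Step 1 — Angular frequency: ω = 2π·f = 2π·114 = 716.3 rad/s.
Step 2 — Component impedances:
  Z1: Z = 1/(jωC) = -j/(ω·C) = 0 - j7.629 Ω
  Z2: Z = jωL = j·716.3·0.002 = 0 + j1.433 Ω
  Z3: Z = R = 1280 Ω
Step 3 — With the output port shorted to ground, the output series arm Z2 runs from the junction to ground; the shunt arm Z3 also runs from the junction to ground. They appear in parallel: Z3 || Z2 = 0.001603 + j1.433 Ω.
Step 4 — Series with input arm Z1: Z_in = Z1 + (Z3 || Z2) = 0.001603 - j6.196 Ω = 6.196∠-90.0° Ω.

Z = 0.001603 - j6.196 Ω = 6.196∠-90.0° Ω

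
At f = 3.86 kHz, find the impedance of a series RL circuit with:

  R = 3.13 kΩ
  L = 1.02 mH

Step 1 — Angular frequency: ω = 2π·f = 2π·3860 = 2.425e+04 rad/s.
Step 2 — Component impedances:
  R: Z = R = 3130 Ω
  L: Z = jωL = j·2.425e+04·0.00102 = 0 + j24.74 Ω
Step 3 — Series combination: Z_total = R + L = 3130 + j24.74 Ω = 3130∠0.5° Ω.

Z = 3130 + j24.74 Ω = 3130∠0.5° Ω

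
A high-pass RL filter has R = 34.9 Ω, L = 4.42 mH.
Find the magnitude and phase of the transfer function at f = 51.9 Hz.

Step 1 — Angular frequency: ω = 2π·51.9 = 326.1 rad/s.
Step 2 — Transfer function: H(jω) = jωL/(R + jωL).
Step 3 — Numerator jωL = j·1.441; denominator R + jωL = 34.9 + j1.441.
Step 4 — H = 0.001703 + j0.04123.
Step 5 — Magnitude: |H| = 0.04126 (-27.7 dB); phase: φ = 87.6°.

|H| = 0.04126 (-27.7 dB), φ = 87.6°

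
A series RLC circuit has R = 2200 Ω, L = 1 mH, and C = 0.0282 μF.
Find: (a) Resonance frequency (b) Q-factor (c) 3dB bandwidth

Step 1 — Resonance: ω₀ = 1/√(LC) = 1/√(0.001·2.82e-08) = 1.883e+05 rad/s.
Step 2 — f₀ = ω₀/(2π) = 2.997e+04 Hz.
Step 3 — Series Q: Q = ω₀L/R = 1.883e+05·0.001/2200 = 0.0856.
Step 4 — Bandwidth: Δω = ω₀/Q = 2.2e+06 rad/s; BW = Δω/(2π) = 3.501e+05 Hz.

(a) f₀ = 2.997e+04 Hz  (b) Q = 0.0856  (c) BW = 3.501e+05 Hz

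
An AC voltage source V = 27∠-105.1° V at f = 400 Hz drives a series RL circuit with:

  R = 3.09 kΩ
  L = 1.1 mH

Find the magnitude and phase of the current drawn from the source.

Step 1 — Angular frequency: ω = 2π·f = 2π·400 = 2513 rad/s.
Step 2 — Component impedances:
  R: Z = R = 3090 Ω
  L: Z = jωL = j·2513·0.0011 = 0 + j2.765 Ω
Step 3 — Series combination: Z_total = R + L = 3090 + j2.765 Ω = 3090∠0.1° Ω.
Step 4 — Source phasor: V = 27∠-105.1° V = -7.034 - j26.07 V.
Step 5 — Ohm's law: I = V / Z_total = (-7.034 - j26.07) / (3090 + j2.765) = -0.002284 - j0.008434 A.
Step 6 — Convert to polar: |I| = 0.008738 A, ∠I = -105.2°.

I = 0.008738∠-105.2° A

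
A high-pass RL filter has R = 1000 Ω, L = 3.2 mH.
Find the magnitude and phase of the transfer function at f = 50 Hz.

Step 1 — Angular frequency: ω = 2π·50 = 314.2 rad/s.
Step 2 — Transfer function: H(jω) = jωL/(R + jωL).
Step 3 — Numerator jωL = j·1.005; denominator R + jωL = 1000 + j1.005.
Step 4 — H = 1.011e-06 + j0.001005.
Step 5 — Magnitude: |H| = 0.001005 (-60.0 dB); phase: φ = 89.9°.

|H| = 0.001005 (-60.0 dB), φ = 89.9°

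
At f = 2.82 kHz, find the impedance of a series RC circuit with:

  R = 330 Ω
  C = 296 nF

Step 1 — Angular frequency: ω = 2π·f = 2π·2820 = 1.772e+04 rad/s.
Step 2 — Component impedances:
  R: Z = R = 330 Ω
  C: Z = 1/(jωC) = -j/(ω·C) = 0 - j190.7 Ω
Step 3 — Series combination: Z_total = R + C = 330 - j190.7 Ω = 381.1∠-30.0° Ω.

Z = 330 - j190.7 Ω = 381.1∠-30.0° Ω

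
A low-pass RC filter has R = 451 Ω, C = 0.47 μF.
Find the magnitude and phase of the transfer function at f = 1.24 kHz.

Step 1 — Angular frequency: ω = 2π·1240 = 7791 rad/s.
Step 2 — Transfer function: H(jω) = 1/(1 + jωRC).
Step 3 — Denominator: 1 + jωRC = 1 + j·7791·451·4.7e-07 = 1 + j1.651.
Step 4 — H = 0.2683 - j0.4431.
Step 5 — Magnitude: |H| = 0.518 (-5.7 dB); phase: φ = -58.8°.

|H| = 0.518 (-5.7 dB), φ = -58.8°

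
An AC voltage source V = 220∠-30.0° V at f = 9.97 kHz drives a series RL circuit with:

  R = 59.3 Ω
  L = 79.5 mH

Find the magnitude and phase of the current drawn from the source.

Step 1 — Angular frequency: ω = 2π·f = 2π·9970 = 6.264e+04 rad/s.
Step 2 — Component impedances:
  R: Z = R = 59.3 Ω
  L: Z = jωL = j·6.264e+04·0.0795 = 0 + j4980 Ω
Step 3 — Series combination: Z_total = R + L = 59.3 + j4980 Ω = 4980∠89.3° Ω.
Step 4 — Source phasor: V = 220∠-30.0° V = 190.5 - j110 V.
Step 5 — Ohm's law: I = V / Z_total = (190.5 - j110) / (59.3 + j4980) = -0.02163 - j0.03851 A.
Step 6 — Convert to polar: |I| = 0.04417 A, ∠I = -119.3°.

I = 0.04417∠-119.3° A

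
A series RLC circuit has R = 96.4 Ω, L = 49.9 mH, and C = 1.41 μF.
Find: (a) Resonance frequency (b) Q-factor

Step 1 — Resonance condition Im(Z)=0 gives ω₀ = 1/√(LC).
Step 2 — ω₀ = 1/√(0.0499·1.41e-06) = 3770 rad/s.
Step 3 — f₀ = ω₀/(2π) = 600 Hz.
Step 4 — Series Q: Q = ω₀L/R = 3770·0.0499/96.4 = 1.951.

(a) f₀ = 600 Hz  (b) Q = 1.951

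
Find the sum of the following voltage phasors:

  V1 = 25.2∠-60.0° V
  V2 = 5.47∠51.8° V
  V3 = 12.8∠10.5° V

Step 1 — Convert each phasor to rectangular form:
  V1 = 25.2·(cos(-60.0°) + j·sin(-60.0°)) = 12.6 - j21.82 V
  V2 = 5.47·(cos(51.8°) + j·sin(51.8°)) = 3.383 + j4.299 V
  V3 = 12.8·(cos(10.5°) + j·sin(10.5°)) = 12.59 + j2.333 V
Step 2 — Sum components: V_total = 28.57 - j15.19 V.
Step 3 — Convert to polar: |V_total| = 32.36 V, ∠V_total = -28.0°.

V_total = 32.36∠-28.0° V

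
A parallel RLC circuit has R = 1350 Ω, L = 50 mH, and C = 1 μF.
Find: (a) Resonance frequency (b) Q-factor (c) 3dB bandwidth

Step 1 — Resonance: ω₀ = 1/√(LC) = 1/√(0.05·1e-06) = 4472 rad/s.
Step 2 — f₀ = ω₀/(2π) = 711.8 Hz.
Step 3 — Parallel Q: Q = R/(ω₀L) = 1350/(4472·0.05) = 6.037.
Step 4 — Bandwidth: Δω = ω₀/Q = 740.7 rad/s; BW = Δω/(2π) = 117.9 Hz.

(a) f₀ = 711.8 Hz  (b) Q = 6.037  (c) BW = 117.9 Hz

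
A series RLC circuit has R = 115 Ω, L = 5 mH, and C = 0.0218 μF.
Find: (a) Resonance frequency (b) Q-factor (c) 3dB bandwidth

Step 1 — Resonance: ω₀ = 1/√(LC) = 1/√(0.005·2.18e-08) = 9.578e+04 rad/s.
Step 2 — f₀ = ω₀/(2π) = 1.524e+04 Hz.
Step 3 — Series Q: Q = ω₀L/R = 9.578e+04·0.005/115 = 4.164.
Step 4 — Bandwidth: Δω = ω₀/Q = 2.3e+04 rad/s; BW = Δω/(2π) = 3661 Hz.

(a) f₀ = 1.524e+04 Hz  (b) Q = 4.164  (c) BW = 3661 Hz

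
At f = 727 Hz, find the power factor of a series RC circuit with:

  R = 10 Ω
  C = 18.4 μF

Step 1 — Angular frequency: ω = 2π·f = 2π·727 = 4568 rad/s.
Step 2 — Component impedances:
  R: Z = R = 10 Ω
  C: Z = 1/(jωC) = -j/(ω·C) = 0 - j11.9 Ω
Step 3 — Series combination: Z_total = R + C = 10 - j11.9 Ω = 15.54∠-50.0° Ω.
Step 4 — Power factor: PF = cos(φ) = Re(Z)/|Z| = 10/15.542 = 0.6434.
Step 5 — Type: Im(Z) = -11.9 ⇒ leading (phase φ = -50.0°).

PF = 0.6434 (leading, φ = -50.0°)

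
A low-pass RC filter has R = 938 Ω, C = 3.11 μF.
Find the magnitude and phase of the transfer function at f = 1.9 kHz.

Step 1 — Angular frequency: ω = 2π·1900 = 1.194e+04 rad/s.
Step 2 — Transfer function: H(jω) = 1/(1 + jωRC).
Step 3 — Denominator: 1 + jωRC = 1 + j·1.194e+04·938·3.11e-06 = 1 + j34.83.
Step 4 — H = 0.0008239 - j0.02869.
Step 5 — Magnitude: |H| = 0.0287 (-30.8 dB); phase: φ = -88.4°.

|H| = 0.0287 (-30.8 dB), φ = -88.4°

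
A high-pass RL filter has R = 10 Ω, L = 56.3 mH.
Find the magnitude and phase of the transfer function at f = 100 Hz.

Step 1 — Angular frequency: ω = 2π·100 = 628.3 rad/s.
Step 2 — Transfer function: H(jω) = jωL/(R + jωL).
Step 3 — Numerator jωL = j·35.37; denominator R + jωL = 10 + j35.37.
Step 4 — H = 0.926 + j0.2618.
Step 5 — Magnitude: |H| = 0.9623 (-0.3 dB); phase: φ = 15.8°.

|H| = 0.9623 (-0.3 dB), φ = 15.8°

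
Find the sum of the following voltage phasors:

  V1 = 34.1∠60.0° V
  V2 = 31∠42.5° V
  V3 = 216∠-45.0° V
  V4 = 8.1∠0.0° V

Step 1 — Convert each phasor to rectangular form:
  V1 = 34.1·(cos(60.0°) + j·sin(60.0°)) = 17.05 + j29.53 V
  V2 = 31·(cos(42.5°) + j·sin(42.5°)) = 22.86 + j20.94 V
  V3 = 216·(cos(-45.0°) + j·sin(-45.0°)) = 152.7 - j152.7 V
  V4 = 8.1·(cos(0.0°) + j·sin(0.0°)) = 8.1 V
Step 2 — Sum components: V_total = 200.7 - j102.3 V.
Step 3 — Convert to polar: |V_total| = 225.3 V, ∠V_total = -27.0°.

V_total = 225.3∠-27.0° V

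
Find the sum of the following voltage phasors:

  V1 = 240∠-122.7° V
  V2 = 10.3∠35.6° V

Step 1 — Convert each phasor to rectangular form:
  V1 = 240·(cos(-122.7°) + j·sin(-122.7°)) = -129.7 - j202 V
  V2 = 10.3·(cos(35.6°) + j·sin(35.6°)) = 8.375 + j5.996 V
Step 2 — Sum components: V_total = -121.3 - j196 V.
Step 3 — Convert to polar: |V_total| = 230.5 V, ∠V_total = -121.8°.

V_total = 230.5∠-121.8° V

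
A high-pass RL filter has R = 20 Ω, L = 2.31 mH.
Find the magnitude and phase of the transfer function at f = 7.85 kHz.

Step 1 — Angular frequency: ω = 2π·7850 = 4.932e+04 rad/s.
Step 2 — Transfer function: H(jω) = jωL/(R + jωL).
Step 3 — Numerator jωL = j·113.9; denominator R + jωL = 20 + j113.9.
Step 4 — H = 0.9701 + j0.1703.
Step 5 — Magnitude: |H| = 0.9849 (-0.1 dB); phase: φ = 10.0°.

|H| = 0.9849 (-0.1 dB), φ = 10.0°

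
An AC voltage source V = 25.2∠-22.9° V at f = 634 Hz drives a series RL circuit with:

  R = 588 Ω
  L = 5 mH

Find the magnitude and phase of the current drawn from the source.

Step 1 — Angular frequency: ω = 2π·f = 2π·634 = 3984 rad/s.
Step 2 — Component impedances:
  R: Z = R = 588 Ω
  L: Z = jωL = j·3984·0.005 = 0 + j19.92 Ω
Step 3 — Series combination: Z_total = R + L = 588 + j19.92 Ω = 588.3∠1.9° Ω.
Step 4 — Source phasor: V = 25.2∠-22.9° V = 23.21 - j9.806 V.
Step 5 — Ohm's law: I = V / Z_total = (23.21 - j9.806) / (588 + j19.92) = 0.03887 - j0.01799 A.
Step 6 — Convert to polar: |I| = 0.04283 A, ∠I = -24.8°.

I = 0.04283∠-24.8° A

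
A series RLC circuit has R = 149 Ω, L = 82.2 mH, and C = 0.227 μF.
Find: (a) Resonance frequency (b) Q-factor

Step 1 — Resonance condition Im(Z)=0 gives ω₀ = 1/√(LC).
Step 2 — ω₀ = 1/√(0.0822·2.27e-07) = 7321 rad/s.
Step 3 — f₀ = ω₀/(2π) = 1165 Hz.
Step 4 — Series Q: Q = ω₀L/R = 7321·0.0822/149 = 4.039.

(a) f₀ = 1165 Hz  (b) Q = 4.039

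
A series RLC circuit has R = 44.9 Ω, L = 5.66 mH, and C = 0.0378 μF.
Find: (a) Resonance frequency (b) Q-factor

Step 1 — Resonance condition Im(Z)=0 gives ω₀ = 1/√(LC).
Step 2 — ω₀ = 1/√(0.00566·3.78e-08) = 6.837e+04 rad/s.
Step 3 — f₀ = ω₀/(2π) = 1.088e+04 Hz.
Step 4 — Series Q: Q = ω₀L/R = 6.837e+04·0.00566/44.9 = 8.618.

(a) f₀ = 1.088e+04 Hz  (b) Q = 8.618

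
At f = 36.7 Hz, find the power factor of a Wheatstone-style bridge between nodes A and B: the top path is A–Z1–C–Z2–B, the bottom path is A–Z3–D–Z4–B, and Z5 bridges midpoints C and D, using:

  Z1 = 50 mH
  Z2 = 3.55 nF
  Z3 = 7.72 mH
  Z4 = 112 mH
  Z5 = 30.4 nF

Step 1 — Angular frequency: ω = 2π·f = 2π·36.7 = 230.6 rad/s.
Step 2 — Component impedances:
  Z1: Z = jωL = j·230.6·0.05 = 0 + j11.53 Ω
  Z2: Z = 1/(jωC) = -j/(ω·C) = 0 - j1.222e+06 Ω
  Z3: Z = jωL = j·230.6·0.00772 = 0 + j1.78 Ω
  Z4: Z = jωL = j·230.6·0.112 = 0 + j25.83 Ω
  Z5: Z = 1/(jωC) = -j/(ω·C) = 0 - j1.427e+05 Ω
Step 3 — Bridge requires nodal analysis (the Z5 bridge couples midpoints C and D, so the two paths cannot be reduced to a simple series/parallel combination). Setting node B to ground and injecting 1 A at node A, the 3-node admittance system at A, C, D solves to V_A = Z_AB = 0 + j27.61 Ω = 27.61∠90.0° Ω.
Step 4 — Power factor: PF = cos(φ) = Re(Z)/|Z| = 0/27.61 = 0.
Step 5 — Type: Im(Z) = 27.61 ⇒ lagging (phase φ = 90.0°).

PF = 0 (lagging, φ = 90.0°)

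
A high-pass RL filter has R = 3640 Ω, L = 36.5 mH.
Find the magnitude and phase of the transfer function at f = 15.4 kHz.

Step 1 — Angular frequency: ω = 2π·1.54e+04 = 9.676e+04 rad/s.
Step 2 — Transfer function: H(jω) = jωL/(R + jωL).
Step 3 — Numerator jωL = j·3532; denominator R + jωL = 3640 + j3532.
Step 4 — H = 0.4849 + j0.4998.
Step 5 — Magnitude: |H| = 0.6964 (-3.1 dB); phase: φ = 45.9°.

|H| = 0.6964 (-3.1 dB), φ = 45.9°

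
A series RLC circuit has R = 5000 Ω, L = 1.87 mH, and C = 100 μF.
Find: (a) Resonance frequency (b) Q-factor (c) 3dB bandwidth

Step 1 — Resonance: ω₀ = 1/√(LC) = 1/√(0.00187·0.0001) = 2312 rad/s.
Step 2 — f₀ = ω₀/(2π) = 368 Hz.
Step 3 — Series Q: Q = ω₀L/R = 2312·0.00187/5000 = 0.0008649.
Step 4 — Bandwidth: Δω = ω₀/Q = 2.674e+06 rad/s; BW = Δω/(2π) = 4.255e+05 Hz.

(a) f₀ = 368 Hz  (b) Q = 0.0008649  (c) BW = 4.255e+05 Hz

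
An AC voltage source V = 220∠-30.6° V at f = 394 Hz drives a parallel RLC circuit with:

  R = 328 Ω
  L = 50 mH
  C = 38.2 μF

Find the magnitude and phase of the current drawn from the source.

Step 1 — Angular frequency: ω = 2π·f = 2π·394 = 2476 rad/s.
Step 2 — Component impedances:
  R: Z = R = 328 Ω
  L: Z = jωL = j·2476·0.05 = 0 + j123.8 Ω
  C: Z = 1/(jωC) = -j/(ω·C) = 0 - j10.57 Ω
Step 3 — Parallel combination: 1/Z_total = 1/R + 1/L + 1/C; Z_total = 0.4071 - j11.55 Ω = 11.56∠-88.0° Ω.
Step 4 — Source phasor: V = 220∠-30.6° V = 189.4 - j112 V.
Step 5 — Ohm's law: I = V / Z_total = (189.4 - j112) / (0.4071 - j11.55) = 10.26 + j16.04 A.
Step 6 — Convert to polar: |I| = 19.04 A, ∠I = 57.4°.

I = 19.04∠57.4° A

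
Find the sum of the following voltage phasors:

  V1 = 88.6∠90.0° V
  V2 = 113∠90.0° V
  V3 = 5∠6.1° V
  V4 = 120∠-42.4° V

Step 1 — Convert each phasor to rectangular form:
  V1 = 88.6·(cos(90.0°) + j·sin(90.0°)) = 0 + j88.6 V
  V2 = 113·(cos(90.0°) + j·sin(90.0°)) = 0 + j113 V
  V3 = 5·(cos(6.1°) + j·sin(6.1°)) = 4.972 + j0.5313 V
  V4 = 120·(cos(-42.4°) + j·sin(-42.4°)) = 88.61 - j80.92 V
Step 2 — Sum components: V_total = 93.59 + j121.2 V.
Step 3 — Convert to polar: |V_total| = 153.1 V, ∠V_total = 52.3°.

V_total = 153.1∠52.3° V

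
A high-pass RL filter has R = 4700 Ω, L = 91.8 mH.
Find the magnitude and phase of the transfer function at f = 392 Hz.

Step 1 — Angular frequency: ω = 2π·392 = 2463 rad/s.
Step 2 — Transfer function: H(jω) = jωL/(R + jωL).
Step 3 — Numerator jωL = j·226.1; denominator R + jωL = 4700 + j226.1.
Step 4 — H = 0.002309 + j0.048.
Step 5 — Magnitude: |H| = 0.04805 (-26.4 dB); phase: φ = 87.2°.

|H| = 0.04805 (-26.4 dB), φ = 87.2°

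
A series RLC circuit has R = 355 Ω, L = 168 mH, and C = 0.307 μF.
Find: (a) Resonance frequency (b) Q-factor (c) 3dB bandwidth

Step 1 — Resonance condition Im(Z)=0 gives ω₀ = 1/√(LC).
Step 2 — ω₀ = 1/√(0.168·3.07e-07) = 4403 rad/s.
Step 3 — f₀ = ω₀/(2π) = 700.8 Hz.
Step 4 — Series Q: Q = ω₀L/R = 4403·0.168/355 = 2.084.
Step 5 — 3dB bandwidth: Δω = ω₀/Q = 2113 rad/s; BW = Δω/(2π) = 336.3 Hz.

(a) f₀ = 700.8 Hz  (b) Q = 2.084  (c) BW = 336.3 Hz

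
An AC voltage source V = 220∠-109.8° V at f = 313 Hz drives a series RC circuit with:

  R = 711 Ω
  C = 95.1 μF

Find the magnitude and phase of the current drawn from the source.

Step 1 — Angular frequency: ω = 2π·f = 2π·313 = 1967 rad/s.
Step 2 — Component impedances:
  R: Z = R = 711 Ω
  C: Z = 1/(jωC) = -j/(ω·C) = 0 - j5.347 Ω
Step 3 — Series combination: Z_total = R + C = 711 - j5.347 Ω = 711∠-0.4° Ω.
Step 4 — Source phasor: V = 220∠-109.8° V = -74.52 - j207 V.
Step 5 — Ohm's law: I = V / Z_total = (-74.52 - j207) / (711 - j5.347) = -0.1026 - j0.2919 A.
Step 6 — Convert to polar: |I| = 0.3094 A, ∠I = -109.4°.

I = 0.3094∠-109.4° A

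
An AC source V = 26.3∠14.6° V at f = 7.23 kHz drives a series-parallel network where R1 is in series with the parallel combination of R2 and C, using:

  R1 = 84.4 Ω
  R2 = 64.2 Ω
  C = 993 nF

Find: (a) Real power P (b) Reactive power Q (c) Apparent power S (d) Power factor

Step 1 — Angular frequency: ω = 2π·f = 2π·7230 = 4.543e+04 rad/s.
Step 2 — Component impedances:
  R1: Z = R = 84.4 Ω
  R2: Z = R = 64.2 Ω
  C: Z = 1/(jωC) = -j/(ω·C) = 0 - j22.17 Ω
Step 3 — Parallel branch: R2 || C = 1/(1/R2 + 1/C) = 6.839 - j19.81 Ω.
Step 4 — Series with R1: Z_total = R1 + (R2 || C) = 91.24 - j19.81 Ω = 93.36∠-12.2° Ω.
Step 5 — Source phasor: V = 26.3∠14.6° V = 25.45 + j6.629 V.
Step 6 — Current: I = V / Z = 0.2513 + j0.1272 A = 0.2817∠26.8° A.
Step 7 — Complex power: S = V·I* = 7.24 - j1.572 VA.
Step 8 — Real power: P = Re(S) = 7.24 W.
Step 9 — Reactive power: Q = Im(S) = -1.572 VAR.
Step 10 — Apparent power: |S| = 7.408 VA.
Step 11 — Power factor: PF = P/|S| = 0.9772 (leading).

(a) P = 7.24 W  (b) Q = -1.572 VAR  (c) S = 7.408 VA  (d) PF = 0.9772 (leading)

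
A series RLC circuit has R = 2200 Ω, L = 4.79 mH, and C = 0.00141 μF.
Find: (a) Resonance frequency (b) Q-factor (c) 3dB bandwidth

Step 1 — Resonance condition Im(Z)=0 gives ω₀ = 1/√(LC).
Step 2 — ω₀ = 1/√(0.00479·1.41e-09) = 3.848e+05 rad/s.
Step 3 — f₀ = ω₀/(2π) = 6.124e+04 Hz.
Step 4 — Series Q: Q = ω₀L/R = 3.848e+05·0.00479/2200 = 0.8378.
Step 5 — 3dB bandwidth: Δω = ω₀/Q = 4.593e+05 rad/s; BW = Δω/(2π) = 7.31e+04 Hz.

(a) f₀ = 6.124e+04 Hz  (b) Q = 0.8378  (c) BW = 7.31e+04 Hz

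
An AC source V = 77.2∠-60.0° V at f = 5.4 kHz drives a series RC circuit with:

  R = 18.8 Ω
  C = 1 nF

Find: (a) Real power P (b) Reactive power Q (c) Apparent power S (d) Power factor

Step 1 — Angular frequency: ω = 2π·f = 2π·5400 = 3.393e+04 rad/s.
Step 2 — Component impedances:
  R: Z = R = 18.8 Ω
  C: Z = 1/(jωC) = -j/(ω·C) = 0 - j2.947e+04 Ω
Step 3 — Series combination: Z_total = R + C = 18.8 - j2.947e+04 Ω = 2.947e+04∠-90.0° Ω.
Step 4 — Source phasor: V = 77.2∠-60.0° V = 38.6 - j66.86 V.
Step 5 — Current: I = V / Z = 0.002269 + j0.001308 A = 0.002619∠30.0° A.
Step 6 — Complex power: S = V·I* = 0.000129 - j0.2022 VA.
Step 7 — Real power: P = Re(S) = 0.000129 W.
Step 8 — Reactive power: Q = Im(S) = -0.2022 VAR.
Step 9 — Apparent power: |S| = 0.2022 VA.
Step 10 — Power factor: PF = P/|S| = 0.0006379 (leading).

(a) P = 0.000129 W  (b) Q = -0.2022 VAR  (c) S = 0.2022 VA  (d) PF = 0.0006379 (leading)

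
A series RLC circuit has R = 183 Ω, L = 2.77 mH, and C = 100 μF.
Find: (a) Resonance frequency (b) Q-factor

Step 1 — Resonance condition Im(Z)=0 gives ω₀ = 1/√(LC).
Step 2 — ω₀ = 1/√(0.00277·0.0001) = 1900 rad/s.
Step 3 — f₀ = ω₀/(2π) = 302.4 Hz.
Step 4 — Series Q: Q = ω₀L/R = 1900·0.00277/183 = 0.02876.

(a) f₀ = 302.4 Hz  (b) Q = 0.02876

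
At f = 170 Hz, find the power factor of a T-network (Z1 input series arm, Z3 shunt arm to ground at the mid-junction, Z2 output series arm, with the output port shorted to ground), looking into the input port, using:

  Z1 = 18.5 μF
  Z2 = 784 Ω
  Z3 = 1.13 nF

Step 1 — Angular frequency: ω = 2π·f = 2π·170 = 1068 rad/s.
Step 2 — Component impedances:
  Z1: Z = 1/(jωC) = -j/(ω·C) = 0 - j50.61 Ω
  Z2: Z = R = 784 Ω
  Z3: Z = 1/(jωC) = -j/(ω·C) = 0 - j8.285e+05 Ω
Step 3 — With the output port shorted to ground, the output series arm Z2 runs from the junction to ground; the shunt arm Z3 also runs from the junction to ground. They appear in parallel: Z3 || Z2 = 784 - j0.7419 Ω.
Step 4 — Series with input arm Z1: Z_in = Z1 + (Z3 || Z2) = 784 - j51.35 Ω = 785.7∠-3.7° Ω.
Step 5 — Power factor: PF = cos(φ) = Re(Z)/|Z| = 784/785.68 = 0.9979.
Step 6 — Type: Im(Z) = -51.35 ⇒ leading (phase φ = -3.7°).

PF = 0.9979 (leading, φ = -3.7°)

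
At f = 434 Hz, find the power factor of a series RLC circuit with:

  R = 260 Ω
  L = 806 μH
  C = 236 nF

Step 1 — Angular frequency: ω = 2π·f = 2π·434 = 2727 rad/s.
Step 2 — Component impedances:
  R: Z = R = 260 Ω
  L: Z = jωL = j·2727·0.000806 = 0 + j2.198 Ω
  C: Z = 1/(jωC) = -j/(ω·C) = 0 - j1554 Ω
Step 3 — Series combination: Z_total = R + L + C = 260 - j1552 Ω = 1573∠-80.5° Ω.
Step 4 — Power factor: PF = cos(φ) = Re(Z)/|Z| = 260/1573 = 0.1653.
Step 5 — Type: Im(Z) = -1552 ⇒ leading (phase φ = -80.5°).

PF = 0.1653 (leading, φ = -80.5°)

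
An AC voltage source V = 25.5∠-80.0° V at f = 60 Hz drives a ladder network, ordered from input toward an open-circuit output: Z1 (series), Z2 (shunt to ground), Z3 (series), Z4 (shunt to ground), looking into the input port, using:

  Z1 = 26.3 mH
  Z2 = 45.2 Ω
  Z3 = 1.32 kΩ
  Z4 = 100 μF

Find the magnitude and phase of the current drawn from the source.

Step 1 — Angular frequency: ω = 2π·f = 2π·60 = 377 rad/s.
Step 2 — Component impedances:
  Z1: Z = jωL = j·377·0.0263 = 0 + j9.915 Ω
  Z2: Z = R = 45.2 Ω
  Z3: Z = R = 1320 Ω
  Z4: Z = 1/(jωC) = -j/(ω·C) = 0 - j26.53 Ω
Step 3 — Ladder network (open output): work backward from the far end, alternating series and parallel combinations. Z_in = 43.7 + j9.886 Ω = 44.81∠12.7° Ω.
Step 4 — Source phasor: V = 25.5∠-80.0° V = 4.428 - j25.11 V.
Step 5 — Ohm's law: I = V / Z_total = (4.428 - j25.11) / (43.7 + j9.886) = -0.02726 - j0.5684 A.
Step 6 — Convert to polar: |I| = 0.5691 A, ∠I = -92.7°.

I = 0.5691∠-92.7° A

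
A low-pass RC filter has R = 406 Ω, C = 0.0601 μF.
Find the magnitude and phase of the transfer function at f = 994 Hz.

Step 1 — Angular frequency: ω = 2π·994 = 6245 rad/s.
Step 2 — Transfer function: H(jω) = 1/(1 + jωRC).
Step 3 — Denominator: 1 + jωRC = 1 + j·6245·406·6.01e-08 = 1 + j0.1524.
Step 4 — H = 0.9773 - j0.1489.
Step 5 — Magnitude: |H| = 0.9886 (-0.1 dB); phase: φ = -8.7°.

|H| = 0.9886 (-0.1 dB), φ = -8.7°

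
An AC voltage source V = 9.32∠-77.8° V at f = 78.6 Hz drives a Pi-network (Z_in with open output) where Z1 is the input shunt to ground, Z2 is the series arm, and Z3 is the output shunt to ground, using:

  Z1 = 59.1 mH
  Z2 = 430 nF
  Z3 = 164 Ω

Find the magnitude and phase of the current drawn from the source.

Step 1 — Angular frequency: ω = 2π·f = 2π·78.6 = 493.9 rad/s.
Step 2 — Component impedances:
  Z1: Z = jωL = j·493.9·0.0591 = 0 + j29.19 Ω
  Z2: Z = 1/(jωC) = -j/(ω·C) = 0 - j4709 Ω
  Z3: Z = R = 164 Ω
Step 3 — With open output, the series arm Z2 and the output shunt Z3 appear in series to ground: Z2 + Z3 = 164 - j4709 Ω.
Step 4 — Parallel with input shunt Z1: Z_in = Z1 || (Z2 + Z3) = 0.006371 + j29.37 Ω = 29.37∠90.0° Ω.
Step 5 — Source phasor: V = 9.32∠-77.8° V = 1.97 - j9.11 V.
Step 6 — Ohm's law: I = V / Z_total = (1.97 - j9.11) / (0.006371 + j29.37) = -0.3102 - j0.06713 A.
Step 7 — Convert to polar: |I| = 0.3173 A, ∠I = -167.8°.

I = 0.3173∠-167.8° A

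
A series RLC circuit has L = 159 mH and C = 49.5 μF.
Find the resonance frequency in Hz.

Step 1 — Resonance condition Im(Z)=0 gives ω₀ = 1/√(LC).
Step 2 — ω₀ = 1/√(0.159·4.95e-05) = 356.5 rad/s.
Step 3 — f₀ = ω₀/(2π) = 56.73 Hz.

f₀ = 56.73 Hz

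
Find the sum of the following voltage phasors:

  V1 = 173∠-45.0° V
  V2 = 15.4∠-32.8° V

Step 1 — Convert each phasor to rectangular form:
  V1 = 173·(cos(-45.0°) + j·sin(-45.0°)) = 122.3 - j122.3 V
  V2 = 15.4·(cos(-32.8°) + j·sin(-32.8°)) = 12.94 - j8.342 V
Step 2 — Sum components: V_total = 135.3 - j130.7 V.
Step 3 — Convert to polar: |V_total| = 188.1 V, ∠V_total = -44.0°.

V_total = 188.1∠-44.0° V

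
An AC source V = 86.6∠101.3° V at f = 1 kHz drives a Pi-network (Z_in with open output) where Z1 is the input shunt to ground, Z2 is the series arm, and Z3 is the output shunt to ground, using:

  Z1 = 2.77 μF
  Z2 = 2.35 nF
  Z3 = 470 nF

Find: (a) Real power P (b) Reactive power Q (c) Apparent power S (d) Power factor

Step 1 — Angular frequency: ω = 2π·f = 2π·1000 = 6283 rad/s.
Step 2 — Component impedances:
  Z1: Z = 1/(jωC) = -j/(ω·C) = 0 - j57.46 Ω
  Z2: Z = 1/(jωC) = -j/(ω·C) = 0 - j6.773e+04 Ω
  Z3: Z = 1/(jωC) = -j/(ω·C) = 0 - j338.6 Ω
Step 3 — With open output, the series arm Z2 and the output shunt Z3 appear in series to ground: Z2 + Z3 = 0 - j6.806e+04 Ω.
Step 4 — Parallel with input shunt Z1: Z_in = Z1 || (Z2 + Z3) = 0 - j57.41 Ω = 57.41∠-90.0° Ω.
Step 5 — Source phasor: V = 86.6∠101.3° V = -16.97 + j84.92 V.
Step 6 — Current: I = V / Z = -1.479 - j0.2956 A = 1.508∠-168.7° A.
Step 7 — Complex power: S = V·I* = 0 - j130.6 VA.
Step 8 — Real power: P = Re(S) = 0 W.
Step 9 — Reactive power: Q = Im(S) = -130.6 VAR.
Step 10 — Apparent power: |S| = 130.6 VA.
Step 11 — Power factor: PF = P/|S| = 0 (leading).

(a) P = 0 W  (b) Q = -130.6 VAR  (c) S = 130.6 VA  (d) PF = 0 (leading)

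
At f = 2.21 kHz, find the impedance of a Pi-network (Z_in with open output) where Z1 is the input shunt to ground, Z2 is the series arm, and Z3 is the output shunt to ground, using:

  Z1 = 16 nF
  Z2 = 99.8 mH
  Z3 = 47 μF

Step 1 — Angular frequency: ω = 2π·f = 2π·2210 = 1.389e+04 rad/s.
Step 2 — Component impedances:
  Z1: Z = 1/(jωC) = -j/(ω·C) = 0 - j4501 Ω
  Z2: Z = jωL = j·1.389e+04·0.0998 = 0 + j1386 Ω
  Z3: Z = 1/(jωC) = -j/(ω·C) = 0 - j1.532 Ω
Step 3 — With open output, the series arm Z2 and the output shunt Z3 appear in series to ground: Z2 + Z3 = 0 + j1384 Ω.
Step 4 — Parallel with input shunt Z1: Z_in = Z1 || (Z2 + Z3) = 0 + j1999 Ω = 1999∠90.0° Ω.

Z = 0 + j1999 Ω = 1999∠90.0° Ω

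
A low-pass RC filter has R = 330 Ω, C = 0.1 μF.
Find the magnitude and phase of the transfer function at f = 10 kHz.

Step 1 — Angular frequency: ω = 2π·1e+04 = 6.283e+04 rad/s.
Step 2 — Transfer function: H(jω) = 1/(1 + jωRC).
Step 3 — Denominator: 1 + jωRC = 1 + j·6.283e+04·330·1e-07 = 1 + j2.073.
Step 4 — H = 0.1887 - j0.3913.
Step 5 — Magnitude: |H| = 0.4344 (-7.2 dB); phase: φ = -64.3°.

|H| = 0.4344 (-7.2 dB), φ = -64.3°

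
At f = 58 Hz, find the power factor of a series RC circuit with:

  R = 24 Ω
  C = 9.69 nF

Step 1 — Angular frequency: ω = 2π·f = 2π·58 = 364.4 rad/s.
Step 2 — Component impedances:
  R: Z = R = 24 Ω
  C: Z = 1/(jωC) = -j/(ω·C) = 0 - j2.832e+05 Ω
Step 3 — Series combination: Z_total = R + C = 24 - j2.832e+05 Ω = 2.832e+05∠-90.0° Ω.
Step 4 — Power factor: PF = cos(φ) = Re(Z)/|Z| = 24/2.832e+05 = 8.475e-05.
Step 5 — Type: Im(Z) = -2.832e+05 ⇒ leading (phase φ = -90.0°).

PF = 8.475e-05 (leading, φ = -90.0°)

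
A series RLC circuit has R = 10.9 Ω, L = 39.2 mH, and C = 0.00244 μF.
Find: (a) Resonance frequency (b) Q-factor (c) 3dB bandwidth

Step 1 — Resonance: ω₀ = 1/√(LC) = 1/√(0.0392·2.44e-09) = 1.022e+05 rad/s.
Step 2 — f₀ = ω₀/(2π) = 1.627e+04 Hz.
Step 3 — Series Q: Q = ω₀L/R = 1.022e+05·0.0392/10.9 = 367.7.
Step 4 — Bandwidth: Δω = ω₀/Q = 278.1 rad/s; BW = Δω/(2π) = 44.25 Hz.

(a) f₀ = 1.627e+04 Hz  (b) Q = 367.7  (c) BW = 44.25 Hz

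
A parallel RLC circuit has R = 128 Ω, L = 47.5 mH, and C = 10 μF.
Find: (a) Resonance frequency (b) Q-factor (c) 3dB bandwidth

Step 1 — Resonance: ω₀ = 1/√(LC) = 1/√(0.0475·1e-05) = 1451 rad/s.
Step 2 — f₀ = ω₀/(2π) = 230.9 Hz.
Step 3 — Parallel Q: Q = R/(ω₀L) = 128/(1451·0.0475) = 1.857.
Step 4 — Bandwidth: Δω = ω₀/Q = 781.2 rad/s; BW = Δω/(2π) = 124.3 Hz.

(a) f₀ = 230.9 Hz  (b) Q = 1.857  (c) BW = 124.3 Hz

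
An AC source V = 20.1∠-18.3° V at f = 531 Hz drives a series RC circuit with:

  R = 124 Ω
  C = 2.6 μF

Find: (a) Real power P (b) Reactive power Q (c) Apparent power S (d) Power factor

Step 1 — Angular frequency: ω = 2π·f = 2π·531 = 3336 rad/s.
Step 2 — Component impedances:
  R: Z = R = 124 Ω
  C: Z = 1/(jωC) = -j/(ω·C) = 0 - j115.3 Ω
Step 3 — Series combination: Z_total = R + C = 124 - j115.3 Ω = 169.3∠-42.9° Ω.
Step 4 — Source phasor: V = 20.1∠-18.3° V = 19.08 - j6.311 V.
Step 5 — Current: I = V / Z = 0.1079 + j0.04944 A = 0.1187∠24.6° A.
Step 6 — Complex power: S = V·I* = 1.748 - j1.625 VA.
Step 7 — Real power: P = Re(S) = 1.748 W.
Step 8 — Reactive power: Q = Im(S) = -1.625 VAR.
Step 9 — Apparent power: |S| = 2.386 VA.
Step 10 — Power factor: PF = P/|S| = 0.7324 (leading).

(a) P = 1.748 W  (b) Q = -1.625 VAR  (c) S = 2.386 VA  (d) PF = 0.7324 (leading)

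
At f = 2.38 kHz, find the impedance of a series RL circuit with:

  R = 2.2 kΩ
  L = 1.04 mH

Step 1 — Angular frequency: ω = 2π·f = 2π·2380 = 1.495e+04 rad/s.
Step 2 — Component impedances:
  R: Z = R = 2200 Ω
  L: Z = jωL = j·1.495e+04·0.00104 = 0 + j15.55 Ω
Step 3 — Series combination: Z_total = R + L = 2200 + j15.55 Ω = 2200∠0.4° Ω.

Z = 2200 + j15.55 Ω = 2200∠0.4° Ω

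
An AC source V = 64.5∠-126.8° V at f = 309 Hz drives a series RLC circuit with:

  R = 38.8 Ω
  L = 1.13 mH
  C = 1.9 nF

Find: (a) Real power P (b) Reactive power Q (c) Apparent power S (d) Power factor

Step 1 — Angular frequency: ω = 2π·f = 2π·309 = 1942 rad/s.
Step 2 — Component impedances:
  R: Z = R = 38.8 Ω
  L: Z = jωL = j·1942·0.00113 = 0 + j2.194 Ω
  C: Z = 1/(jωC) = -j/(ω·C) = 0 - j2.711e+05 Ω
Step 3 — Series combination: Z_total = R + L + C = 38.8 - j2.711e+05 Ω = 2.711e+05∠-90.0° Ω.
Step 4 — Source phasor: V = 64.5∠-126.8° V = -38.64 - j51.65 V.
Step 5 — Current: I = V / Z = 0.0001905 - j0.0001426 A = 0.0002379∠-36.8° A.
Step 6 — Complex power: S = V·I* = 2.197e-06 - j0.01535 VA.
Step 7 — Real power: P = Re(S) = 2.197e-06 W.
Step 8 — Reactive power: Q = Im(S) = -0.01535 VAR.
Step 9 — Apparent power: |S| = 0.01535 VA.
Step 10 — Power factor: PF = P/|S| = 0.0001431 (leading).

(a) P = 2.197e-06 W  (b) Q = -0.01535 VAR  (c) S = 0.01535 VA  (d) PF = 0.0001431 (leading)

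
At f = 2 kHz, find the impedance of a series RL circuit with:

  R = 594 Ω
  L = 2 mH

Step 1 — Angular frequency: ω = 2π·f = 2π·2000 = 1.257e+04 rad/s.
Step 2 — Component impedances:
  R: Z = R = 594 Ω
  L: Z = jωL = j·1.257e+04·0.002 = 0 + j25.13 Ω
Step 3 — Series combination: Z_total = R + L = 594 + j25.13 Ω = 594.5∠2.4° Ω.

Z = 594 + j25.13 Ω = 594.5∠2.4° Ω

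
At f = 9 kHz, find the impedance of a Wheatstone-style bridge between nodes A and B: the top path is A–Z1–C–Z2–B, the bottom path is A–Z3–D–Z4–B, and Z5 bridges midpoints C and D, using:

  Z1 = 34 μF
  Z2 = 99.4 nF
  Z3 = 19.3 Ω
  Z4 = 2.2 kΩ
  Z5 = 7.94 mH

Step 1 — Angular frequency: ω = 2π·f = 2π·9000 = 5.655e+04 rad/s.
Step 2 — Component impedances:
  Z1: Z = 1/(jωC) = -j/(ω·C) = 0 - j0.5201 Ω
  Z2: Z = 1/(jωC) = -j/(ω·C) = 0 - j177.9 Ω
  Z3: Z = R = 19.3 Ω
  Z4: Z = R = 2200 Ω
  Z5: Z = jωL = j·5.655e+04·0.00794 = 0 + j449 Ω
Step 3 — Bridge requires nodal analysis (the Z5 bridge couples midpoints C and D, so the two paths cannot be reduced to a simple series/parallel combination). Setting node B to ground and injecting 1 A at node A, the 3-node admittance system at A, C, D solves to V_A = Z_AB = 14.25 - j177.3 Ω = 177.9∠-85.4° Ω.

Z = 14.25 - j177.3 Ω = 177.9∠-85.4° Ω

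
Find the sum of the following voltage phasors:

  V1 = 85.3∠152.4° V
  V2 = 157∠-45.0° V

Step 1 — Convert each phasor to rectangular form:
  V1 = 85.3·(cos(152.4°) + j·sin(152.4°)) = -75.59 + j39.52 V
  V2 = 157·(cos(-45.0°) + j·sin(-45.0°)) = 111 - j111 V
Step 2 — Sum components: V_total = 35.42 - j71.5 V.
Step 3 — Convert to polar: |V_total| = 79.79 V, ∠V_total = -63.6°.

V_total = 79.79∠-63.6° V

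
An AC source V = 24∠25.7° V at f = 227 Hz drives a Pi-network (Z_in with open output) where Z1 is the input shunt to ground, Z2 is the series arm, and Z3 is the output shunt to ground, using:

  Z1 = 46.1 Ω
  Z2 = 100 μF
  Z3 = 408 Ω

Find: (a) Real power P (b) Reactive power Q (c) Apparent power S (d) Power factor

Step 1 — Angular frequency: ω = 2π·f = 2π·227 = 1426 rad/s.
Step 2 — Component impedances:
  Z1: Z = R = 46.1 Ω
  Z2: Z = 1/(jωC) = -j/(ω·C) = 0 - j7.011 Ω
  Z3: Z = R = 408 Ω
Step 3 — With open output, the series arm Z2 and the output shunt Z3 appear in series to ground: Z2 + Z3 = 408 - j7.011 Ω.
Step 4 — Parallel with input shunt Z1: Z_in = Z1 || (Z2 + Z3) = 41.42 - j0.07224 Ω = 41.42∠-0.1° Ω.
Step 5 — Source phasor: V = 24∠25.7° V = 21.63 + j10.41 V.
Step 6 — Current: I = V / Z = 0.5217 + j0.2522 A = 0.5794∠25.8° A.
Step 7 — Complex power: S = V·I* = 13.91 - j0.02425 VA.
Step 8 — Real power: P = Re(S) = 13.91 W.
Step 9 — Reactive power: Q = Im(S) = -0.02425 VAR.
Step 10 — Apparent power: |S| = 13.91 VA.
Step 11 — Power factor: PF = P/|S| = 1 (leading).

(a) P = 13.91 W  (b) Q = -0.02425 VAR  (c) S = 13.91 VA  (d) PF = 1 (leading)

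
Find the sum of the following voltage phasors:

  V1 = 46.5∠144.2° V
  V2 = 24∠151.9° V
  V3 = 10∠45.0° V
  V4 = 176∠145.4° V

Step 1 — Convert each phasor to rectangular form:
  V1 = 46.5·(cos(144.2°) + j·sin(144.2°)) = -37.71 + j27.2 V
  V2 = 24·(cos(151.9°) + j·sin(151.9°)) = -21.17 + j11.3 V
  V3 = 10·(cos(45.0°) + j·sin(45.0°)) = 7.071 + j7.071 V
  V4 = 176·(cos(145.4°) + j·sin(145.4°)) = -144.9 + j99.94 V
Step 2 — Sum components: V_total = -196.7 + j145.5 V.
Step 3 — Convert to polar: |V_total| = 244.7 V, ∠V_total = 143.5°.

V_total = 244.7∠143.5° V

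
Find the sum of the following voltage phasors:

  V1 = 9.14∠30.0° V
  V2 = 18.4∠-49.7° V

Step 1 — Convert each phasor to rectangular form:
  V1 = 9.14·(cos(30.0°) + j·sin(30.0°)) = 7.915 + j4.57 V
  V2 = 18.4·(cos(-49.7°) + j·sin(-49.7°)) = 11.9 - j14.03 V
Step 2 — Sum components: V_total = 19.82 - j9.463 V.
Step 3 — Convert to polar: |V_total| = 21.96 V, ∠V_total = -25.5°.

V_total = 21.96∠-25.5° V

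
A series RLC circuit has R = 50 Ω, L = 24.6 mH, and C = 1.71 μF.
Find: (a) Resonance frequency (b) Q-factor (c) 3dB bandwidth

Step 1 — Resonance: ω₀ = 1/√(LC) = 1/√(0.0246·1.71e-06) = 4876 rad/s.
Step 2 — f₀ = ω₀/(2π) = 776 Hz.
Step 3 — Series Q: Q = ω₀L/R = 4876·0.0246/50 = 2.399.
Step 4 — Bandwidth: Δω = ω₀/Q = 2033 rad/s; BW = Δω/(2π) = 323.5 Hz.

(a) f₀ = 776 Hz  (b) Q = 2.399  (c) BW = 323.5 Hz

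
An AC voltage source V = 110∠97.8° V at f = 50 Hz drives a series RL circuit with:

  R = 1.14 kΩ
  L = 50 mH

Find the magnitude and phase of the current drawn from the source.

Step 1 — Angular frequency: ω = 2π·f = 2π·50 = 314.2 rad/s.
Step 2 — Component impedances:
  R: Z = R = 1140 Ω
  L: Z = jωL = j·314.2·0.05 = 0 + j15.71 Ω
Step 3 — Series combination: Z_total = R + L = 1140 + j15.71 Ω = 1140∠0.8° Ω.
Step 4 — Source phasor: V = 110∠97.8° V = -14.93 + j109 V.
Step 5 — Ohm's law: I = V / Z_total = (-14.93 + j109) / (1140 + j15.71) = -0.01178 + j0.09576 A.
Step 6 — Convert to polar: |I| = 0.09648 A, ∠I = 97.0°.

I = 0.09648∠97.0° A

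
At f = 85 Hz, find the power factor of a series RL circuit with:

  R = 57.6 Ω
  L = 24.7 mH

Step 1 — Angular frequency: ω = 2π·f = 2π·85 = 534.1 rad/s.
Step 2 — Component impedances:
  R: Z = R = 57.6 Ω
  L: Z = jωL = j·534.1·0.0247 = 0 + j13.19 Ω
Step 3 — Series combination: Z_total = R + L = 57.6 + j13.19 Ω = 59.09∠12.9° Ω.
Step 4 — Power factor: PF = cos(φ) = Re(Z)/|Z| = 57.6/59.09 = 0.9748.
Step 5 — Type: Im(Z) = 13.19 ⇒ lagging (phase φ = 12.9°).

PF = 0.9748 (lagging, φ = 12.9°)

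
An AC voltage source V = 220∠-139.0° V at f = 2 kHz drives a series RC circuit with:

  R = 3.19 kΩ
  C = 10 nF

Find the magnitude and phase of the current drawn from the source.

Step 1 — Angular frequency: ω = 2π·f = 2π·2000 = 1.257e+04 rad/s.
Step 2 — Component impedances:
  R: Z = R = 3190 Ω
  C: Z = 1/(jωC) = -j/(ω·C) = 0 - j7958 Ω
Step 3 — Series combination: Z_total = R + C = 3190 - j7958 Ω = 8573∠-68.2° Ω.
Step 4 — Source phasor: V = 220∠-139.0° V = -166 - j144.3 V.
Step 5 — Ohm's law: I = V / Z_total = (-166 - j144.3) / (3190 - j7958) = 0.00842 - j0.02424 A.
Step 6 — Convert to polar: |I| = 0.02566 A, ∠I = -70.8°.

I = 0.02566∠-70.8° A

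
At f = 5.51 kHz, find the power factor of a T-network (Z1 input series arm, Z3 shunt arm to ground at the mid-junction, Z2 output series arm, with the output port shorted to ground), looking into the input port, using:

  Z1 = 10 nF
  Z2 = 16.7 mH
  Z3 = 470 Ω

Step 1 — Angular frequency: ω = 2π·f = 2π·5510 = 3.462e+04 rad/s.
Step 2 — Component impedances:
  Z1: Z = 1/(jωC) = -j/(ω·C) = 0 - j2888 Ω
  Z2: Z = jωL = j·3.462e+04·0.0167 = 0 + j578.2 Ω
  Z3: Z = R = 470 Ω
Step 3 — With the output port shorted to ground, the output series arm Z2 runs from the junction to ground; the shunt arm Z3 also runs from the junction to ground. They appear in parallel: Z3 || Z2 = 283 + j230 Ω.
Step 4 — Series with input arm Z1: Z_in = Z1 + (Z3 || Z2) = 283 - j2658 Ω = 2673∠-83.9° Ω.
Step 5 — Power factor: PF = cos(φ) = Re(Z)/|Z| = 283/2673 = 0.1059.
Step 6 — Type: Im(Z) = -2658 ⇒ leading (phase φ = -83.9°).

PF = 0.1059 (leading, φ = -83.9°)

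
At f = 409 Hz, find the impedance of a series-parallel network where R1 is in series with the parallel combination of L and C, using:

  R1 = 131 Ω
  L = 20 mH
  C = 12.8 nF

Step 1 — Angular frequency: ω = 2π·f = 2π·409 = 2570 rad/s.
Step 2 — Component impedances:
  R1: Z = R = 131 Ω
  L: Z = jωL = j·2570·0.02 = 0 + j51.4 Ω
  C: Z = 1/(jωC) = -j/(ω·C) = 0 - j3.04e+04 Ω
Step 3 — Parallel branch: L || C = 1/(1/L + 1/C) = 0 + j51.48 Ω.
Step 4 — Series with R1: Z_total = R1 + (L || C) = 131 + j51.48 Ω = 140.8∠21.5° Ω.

Z = 131 + j51.48 Ω = 140.8∠21.5° Ω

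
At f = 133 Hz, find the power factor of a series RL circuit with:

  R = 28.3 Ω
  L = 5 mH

Step 1 — Angular frequency: ω = 2π·f = 2π·133 = 835.7 rad/s.
Step 2 — Component impedances:
  R: Z = R = 28.3 Ω
  L: Z = jωL = j·835.7·0.005 = 0 + j4.178 Ω
Step 3 — Series combination: Z_total = R + L = 28.3 + j4.178 Ω = 28.61∠8.4° Ω.
Step 4 — Power factor: PF = cos(φ) = Re(Z)/|Z| = 28.3/28.607 = 0.9893.
Step 5 — Type: Im(Z) = 4.178 ⇒ lagging (phase φ = 8.4°).

PF = 0.9893 (lagging, φ = 8.4°)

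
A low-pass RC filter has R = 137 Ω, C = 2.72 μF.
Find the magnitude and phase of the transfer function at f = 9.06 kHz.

Step 1 — Angular frequency: ω = 2π·9060 = 5.693e+04 rad/s.
Step 2 — Transfer function: H(jω) = 1/(1 + jωRC).
Step 3 — Denominator: 1 + jωRC = 1 + j·5.693e+04·137·2.72e-06 = 1 + j21.21.
Step 4 — H = 0.002217 - j0.04704.
Step 5 — Magnitude: |H| = 0.04709 (-26.5 dB); phase: φ = -87.3°.

|H| = 0.04709 (-26.5 dB), φ = -87.3°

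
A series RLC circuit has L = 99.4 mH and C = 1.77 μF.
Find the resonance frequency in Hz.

Step 1 — Resonance condition Im(Z)=0 gives ω₀ = 1/√(LC).
Step 2 — ω₀ = 1/√(0.0994·1.77e-06) = 2384 rad/s.
Step 3 — f₀ = ω₀/(2π) = 379.4 Hz.

f₀ = 379.4 Hz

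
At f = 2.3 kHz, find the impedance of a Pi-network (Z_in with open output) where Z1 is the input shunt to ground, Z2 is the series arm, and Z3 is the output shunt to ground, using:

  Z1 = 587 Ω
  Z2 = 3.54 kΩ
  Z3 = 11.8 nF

Step 1 — Angular frequency: ω = 2π·f = 2π·2300 = 1.445e+04 rad/s.
Step 2 — Component impedances:
  Z1: Z = R = 587 Ω
  Z2: Z = R = 3540 Ω
  Z3: Z = 1/(jωC) = -j/(ω·C) = 0 - j5864 Ω
Step 3 — With open output, the series arm Z2 and the output shunt Z3 appear in series to ground: Z2 + Z3 = 3540 - j5864 Ω.
Step 4 — Parallel with input shunt Z1: Z_in = Z1 || (Z2 + Z3) = 559.3 - j39.3 Ω = 560.7∠-4.0° Ω.

Z = 559.3 - j39.3 Ω = 560.7∠-4.0° Ω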